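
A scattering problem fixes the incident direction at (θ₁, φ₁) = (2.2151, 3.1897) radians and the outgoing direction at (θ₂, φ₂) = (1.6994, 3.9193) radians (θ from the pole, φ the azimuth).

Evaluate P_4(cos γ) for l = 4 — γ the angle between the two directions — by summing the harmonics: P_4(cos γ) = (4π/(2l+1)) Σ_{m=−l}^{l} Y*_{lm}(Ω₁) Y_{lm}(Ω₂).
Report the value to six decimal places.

Term-by-term m-sum for l=4 (normalisation 4π/9 = 1.396263):
  m=-4: (0.17749 + 0.03458j) × (-0.42789 - 0.01317j) = -0.07549 - 0.01713j  (running Σ = -0.07549 - 0.01713j)
  m=-3: (0.38024 + 0.05526j) × (-0.10814 - 0.11325j) = -0.03486 - 0.04904j  (running Σ = -0.11035 - 0.06617j)
  m=-2: (0.32468 + 0.03134j) × (-0.00448 + 0.29110j) = -0.01058 + 0.09437j  (running Σ = -0.12093 + 0.02820j)
  m=-1: (-0.10770 - 0.00519j) × (-0.12369 + 0.12180j) = 0.01395 - 0.01248j  (running Σ = -0.10697 + 0.01573j)
  m=0: (-0.34567 + 0.00000j) × (0.26616 + 0.00000j) = -0.09200 + 0.00000j  (running Σ = -0.19898 + 0.01573j)
  m=1: (0.10770 - 0.00519j) × (0.12369 + 0.12180j) = 0.01395 + 0.01248j  (running Σ = -0.18502 + 0.02820j)
  m=2: (0.32468 - 0.03134j) × (-0.00448 - 0.29110j) = -0.01058 - 0.09437j  (running Σ = -0.19560 - 0.06617j)
  m=3: (-0.38024 + 0.05526j) × (0.10814 - 0.11325j) = -0.03486 + 0.04904j  (running Σ = -0.23046 - 0.01713j)
  m=4: (0.17749 - 0.03458j) × (-0.42789 + 0.01317j) = -0.07549 + 0.01713j  (running Σ = -0.30595 - 0.00000j)
Σ over m = -0.30595 - 0.00000j; ×(4π/9) → -0.42719 - 0.00000j. Real part: -0.427187

-0.427187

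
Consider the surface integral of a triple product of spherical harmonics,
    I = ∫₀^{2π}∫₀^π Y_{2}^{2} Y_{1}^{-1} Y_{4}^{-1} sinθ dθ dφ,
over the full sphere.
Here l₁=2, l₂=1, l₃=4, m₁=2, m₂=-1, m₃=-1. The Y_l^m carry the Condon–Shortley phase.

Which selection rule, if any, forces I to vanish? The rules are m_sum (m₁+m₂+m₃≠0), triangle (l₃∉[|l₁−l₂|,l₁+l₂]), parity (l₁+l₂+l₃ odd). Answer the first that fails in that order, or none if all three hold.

m₁+m₂+m₃ = 2 − 1 − 1 = 0  ✓
triangle: need |l₁−l₂| ≤ l₃ ≤ l₁+l₂ = [1,3]; l₃=4 is outside  ✗
parity: l₁+l₂+l₃ = 7 is odd

triangle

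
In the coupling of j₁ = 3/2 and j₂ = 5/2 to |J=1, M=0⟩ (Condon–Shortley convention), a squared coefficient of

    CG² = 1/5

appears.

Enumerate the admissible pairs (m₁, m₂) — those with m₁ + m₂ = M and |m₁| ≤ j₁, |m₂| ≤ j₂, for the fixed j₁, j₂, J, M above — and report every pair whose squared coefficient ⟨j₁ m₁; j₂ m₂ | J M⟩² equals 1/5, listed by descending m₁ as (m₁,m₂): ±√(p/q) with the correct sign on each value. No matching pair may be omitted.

Admissible pairs with m₁+m₂ = M = 0: (-3/2,3/2), (-1/2,1/2), (1/2,-1/2), (3/2,-3/2)
  (m₁,m₂)=(3/2,-3/2): CG² = 1/5, CG = +√(1/5)   ← matches the target
  (m₁,m₂)=(1/2,-1/2): CG² = 3/10, CG = −√(3/10)
  (m₁,m₂)=(-1/2,1/2): CG² = 3/10, CG = +√(3/10)
  (m₁,m₂)=(-3/2,3/2): CG² = 1/5, CG = −√(1/5)   ← matches the target
Pairs with CG² = 1/5: (3/2,-3/2): +√(1/5); (-3/2,3/2): −√(1/5)

(3/2,-3/2): +√(1/5); (-3/2,3/2): −√(1/5)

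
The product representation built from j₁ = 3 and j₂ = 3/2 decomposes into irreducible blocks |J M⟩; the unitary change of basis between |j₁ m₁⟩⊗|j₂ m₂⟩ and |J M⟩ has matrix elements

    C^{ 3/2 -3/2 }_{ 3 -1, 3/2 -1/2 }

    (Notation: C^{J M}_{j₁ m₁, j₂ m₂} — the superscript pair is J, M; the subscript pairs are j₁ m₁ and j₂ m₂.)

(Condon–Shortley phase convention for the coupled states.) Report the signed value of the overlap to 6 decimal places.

j₁+j₂−J=3  J+j₁−j₂=3  J−j₁+j₂=0  j₁+j₂+J+1=7
(j₁±m₁, j₂±m₂, J±M) = (2,4,1,2,0,3)
P² = 576/35
sum k=1..1:
  [1] −1/12 = -1/12
S = -1/12
C² = P²·S² = 4/35 ; C = -0.338062

-0.338062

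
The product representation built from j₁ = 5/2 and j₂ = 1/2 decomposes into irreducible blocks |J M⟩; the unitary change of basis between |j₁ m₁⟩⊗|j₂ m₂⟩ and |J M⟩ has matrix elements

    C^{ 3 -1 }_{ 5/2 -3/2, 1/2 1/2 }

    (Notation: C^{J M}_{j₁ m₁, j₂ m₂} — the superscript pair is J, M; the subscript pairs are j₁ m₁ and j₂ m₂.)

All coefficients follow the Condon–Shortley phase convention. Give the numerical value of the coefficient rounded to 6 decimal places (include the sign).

j₁+j₂−J=0  J+j₁−j₂=5  J−j₁+j₂=1  j₁+j₂+J+1=7
(j₁±m₁, j₂±m₂, J±M) = (1,4,1,0,2,4)
P² = 192
sum k=0..0:
  [0] +1/24 = 1/24
S = 1/24
C² = P²·S² = 1/3 ; C = +0.577350

+√(1/3) = +0.577350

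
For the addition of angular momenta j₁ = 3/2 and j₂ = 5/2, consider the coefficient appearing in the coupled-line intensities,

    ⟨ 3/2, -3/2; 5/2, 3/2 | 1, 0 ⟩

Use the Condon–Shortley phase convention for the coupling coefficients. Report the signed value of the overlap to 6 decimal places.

-0.447214  (= −√(1/5))

j₁+j₂−J=3  J+j₁−j₂=0  J−j₁+j₂=2  j₁+j₂+J+1=6
(j₁±m₁, j₂±m₂, J±M) = (0,3,4,1,1,1)
P² = 36/5
sum k=3..3:
  [3] −1/6 = -1/6
S = -1/6
C² = P²·S² = 1/5 ; C = -0.447214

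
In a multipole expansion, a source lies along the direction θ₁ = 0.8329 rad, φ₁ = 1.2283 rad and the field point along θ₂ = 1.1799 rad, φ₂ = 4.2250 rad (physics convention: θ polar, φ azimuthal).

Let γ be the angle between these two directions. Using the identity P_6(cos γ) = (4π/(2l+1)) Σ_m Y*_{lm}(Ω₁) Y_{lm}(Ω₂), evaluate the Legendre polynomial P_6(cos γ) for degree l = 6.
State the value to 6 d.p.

Expand P_6 via completeness: Σ_{m} conj(Y_{6,m}) at Ω₁ times Y_{6,m} at Ω₂ —
  [-6]  conj(Y_{6,-6})(Ω₁) = (0.036890, 0.070142) ; Y_{6,-6}(Ω₂) = (0.294662, -0.065045) ; Δ = (0.015433, 0.018269)
  [-5]  conj(Y_{6,-5})(Ω₁) = (0.247118, -0.035249) ; Y_{6,-5}(Ω₂) = (-0.279042, -0.328183) ; Δ = (-0.080525, -0.071264)
  [-4]  conj(Y_{6,-4})(Ω₁) = (0.084843, -0.416810) ; Y_{6,-4}(Ω₂) = (-0.057544, 0.144592) ; Δ = (0.055385, 0.036253)
  [-3]  conj(Y_{6,-3})(Ω₁) = (-0.300564, -0.181521) ; Y_{6,-3}(Ω₂) = (-0.273602, 0.029839) ; Δ = (0.087651, 0.040696)
  [-2]  conj(Y_{6,-2})(Ω₁) = (0.053466, -0.043679) ; Y_{6,-2}(Ω₂) = (0.143416, 0.211432) ; Δ = (0.016903, 0.005040)
  [-1]  conj(Y_{6,-1})(Ω₁) = (-0.125204, -0.351155) ; Y_{6,-1}(Ω₂) = (-0.091094, 0.171863) ; Δ = (0.071756, 0.010470)
  [+0]  conj(Y_{6,0})(Ω₁) = (-0.037234, -0.000000) ; Y_{6,0}(Ω₂) = (0.274064, 0.000000) ; Δ = (-0.010204, -0.000000)
  [+1]  conj(Y_{6,1})(Ω₁) = (0.125204, -0.351155) ; Y_{6,1}(Ω₂) = (0.091094, 0.171863) ; Δ = (0.071756, -0.010470)
  [+2]  conj(Y_{6,2})(Ω₁) = (0.053466, 0.043679) ; Y_{6,2}(Ω₂) = (0.143416, -0.211432) ; Δ = (0.016903, -0.005040)
  [+3]  conj(Y_{6,3})(Ω₁) = (0.300564, -0.181521) ; Y_{6,3}(Ω₂) = (0.273602, 0.029839) ; Δ = (0.087651, -0.040696)
  [+4]  conj(Y_{6,4})(Ω₁) = (0.084843, 0.416810) ; Y_{6,4}(Ω₂) = (-0.057544, -0.144592) ; Δ = (0.055385, -0.036253)
  [+5]  conj(Y_{6,5})(Ω₁) = (-0.247118, -0.035249) ; Y_{6,5}(Ω₂) = (0.279042, -0.328183) ; Δ = (-0.080525, 0.071264)
  [+6]  conj(Y_{6,6})(Ω₁) = (0.036890, -0.070142) ; Y_{6,6}(Ω₂) = (0.294662, 0.065045) ; Δ = (0.015433, -0.018269)
Σ over m = (0.323002, 0.000000); ×(4π/13) → (0.312228, 0.000000). Real part: 0.312228

0.312228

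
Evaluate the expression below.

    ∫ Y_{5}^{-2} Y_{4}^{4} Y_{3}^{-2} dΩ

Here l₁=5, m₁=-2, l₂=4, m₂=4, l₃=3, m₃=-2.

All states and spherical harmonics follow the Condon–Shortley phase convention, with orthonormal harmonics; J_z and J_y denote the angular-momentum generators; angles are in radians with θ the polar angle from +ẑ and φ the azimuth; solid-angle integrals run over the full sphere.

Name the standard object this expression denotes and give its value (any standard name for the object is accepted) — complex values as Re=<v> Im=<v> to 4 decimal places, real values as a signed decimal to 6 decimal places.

This is a Gaunt coefficient — the integral of a triple product of spherical harmonics over the sphere.
Rules hold: Σm=0, L=12 even, 1≤3≤9.
N = 11·9·7 = 693
Δ = 6!·4!·2!/13! = 1/180180
Racah Σ t=2..4: t=2:+1/576 t=3:−1/144 t=4:+1/576 = -1/288
⇒ 3j(5 4 3; 0 0 0)² = 20/1001, sgn +1
Racah Σ t=6..6: t=6:+1/8640 = 1/8640
⇒ 3j(5 4 3; -2 4 -2)² = 14/1287, sgn -1
4πI² = N·(3j₀)²·(3jₘ)² = 280/1859
I = -1·√(0.150619/4π) = -0.10947990

Gaunt coefficient, -0.109480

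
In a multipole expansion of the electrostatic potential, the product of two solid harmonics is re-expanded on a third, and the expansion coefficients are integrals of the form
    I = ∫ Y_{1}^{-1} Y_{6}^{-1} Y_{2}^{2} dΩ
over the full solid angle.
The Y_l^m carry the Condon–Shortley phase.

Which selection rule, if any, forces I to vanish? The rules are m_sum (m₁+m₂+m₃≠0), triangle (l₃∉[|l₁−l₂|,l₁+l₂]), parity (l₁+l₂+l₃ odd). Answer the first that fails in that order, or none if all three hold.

triangle

azimuthal sum: -1 − 1 + 2 = 0  ✓
l₃ must lie in [5,7]; have l₃=2  ✗
L = 1 + 6 + 2 = 9 (odd)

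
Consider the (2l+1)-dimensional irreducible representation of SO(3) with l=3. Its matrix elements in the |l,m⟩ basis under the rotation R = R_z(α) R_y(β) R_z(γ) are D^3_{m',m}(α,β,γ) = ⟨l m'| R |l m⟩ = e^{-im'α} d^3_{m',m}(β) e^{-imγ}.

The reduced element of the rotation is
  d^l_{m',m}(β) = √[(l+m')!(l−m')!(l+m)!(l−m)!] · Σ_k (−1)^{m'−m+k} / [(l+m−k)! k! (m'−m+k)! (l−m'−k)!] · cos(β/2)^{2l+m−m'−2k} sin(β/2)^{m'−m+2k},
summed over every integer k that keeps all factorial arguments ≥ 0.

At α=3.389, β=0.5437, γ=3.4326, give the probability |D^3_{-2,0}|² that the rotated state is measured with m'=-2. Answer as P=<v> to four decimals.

Split into d^3_{-2,0}(β=0.5437) × two z-phases.
With c≡cos(β/2)=0.963276 and s≡sin(β/2)=0.268514, N=[1·120·6·6]^{1/2}=65.726707
k: max(0,(0)−(-2))=2 … min(3+(0),3−(-2))=3
  k=2: (−1)^0·65.7267/(12)·0.9633^4·0.2685^2 = +0.340014
  k=3: (−1)^1·65.7267/(12)·0.9633^2·0.2685^4 = -0.026420
d^3_{-2,0}(0.5437) = +0.340014 -0.026420 = +0.313594
|D^3_{-2,0}|² = |d^3_{-2,0}(β)|² = (+0.313594)² = 0.098341 (the z-rotation phases have unit modulus)

P=0.0983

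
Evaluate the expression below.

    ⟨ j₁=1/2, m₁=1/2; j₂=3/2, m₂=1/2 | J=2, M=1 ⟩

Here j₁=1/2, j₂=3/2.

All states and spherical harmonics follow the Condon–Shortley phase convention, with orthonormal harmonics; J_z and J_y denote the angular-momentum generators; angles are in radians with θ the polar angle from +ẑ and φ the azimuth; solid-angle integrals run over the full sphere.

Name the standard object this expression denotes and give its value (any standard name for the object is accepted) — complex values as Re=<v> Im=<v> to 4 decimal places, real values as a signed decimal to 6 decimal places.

Clebsch–Gordan coefficient, +√(3/4) ≈ +0.866025

This is a Clebsch–Gordan (vector-coupling) coefficient.
√[5·0!1!3!/5! · 1!0!2!1!3!1!] = √(3)
  +(−1)^0/∏(0,0,0,2,1,1)! = 1/2  (running 1/2)
⟨..|..⟩ = √(3)·(1/2) = +0.866025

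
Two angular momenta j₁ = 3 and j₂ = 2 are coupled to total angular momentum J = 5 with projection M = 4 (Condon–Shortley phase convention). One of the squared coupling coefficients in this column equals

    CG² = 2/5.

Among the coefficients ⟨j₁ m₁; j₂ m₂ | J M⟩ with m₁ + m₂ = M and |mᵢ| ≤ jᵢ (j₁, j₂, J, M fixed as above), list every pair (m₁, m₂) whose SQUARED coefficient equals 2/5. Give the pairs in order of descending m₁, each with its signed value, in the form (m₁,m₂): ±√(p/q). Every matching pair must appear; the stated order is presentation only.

Admissible pairs with m₁+m₂ = M = 4: (2,2), (3,1)
  (m₁,m₂)=(3,1): CG² = 2/5, CG = +√(2/5)   ← matches the target
  (m₁,m₂)=(2,2): CG² = 3/5, CG = +√(3/5)
Pairs with CG² = 2/5: (3,1): +√(2/5)

(3,1): +√(2/5)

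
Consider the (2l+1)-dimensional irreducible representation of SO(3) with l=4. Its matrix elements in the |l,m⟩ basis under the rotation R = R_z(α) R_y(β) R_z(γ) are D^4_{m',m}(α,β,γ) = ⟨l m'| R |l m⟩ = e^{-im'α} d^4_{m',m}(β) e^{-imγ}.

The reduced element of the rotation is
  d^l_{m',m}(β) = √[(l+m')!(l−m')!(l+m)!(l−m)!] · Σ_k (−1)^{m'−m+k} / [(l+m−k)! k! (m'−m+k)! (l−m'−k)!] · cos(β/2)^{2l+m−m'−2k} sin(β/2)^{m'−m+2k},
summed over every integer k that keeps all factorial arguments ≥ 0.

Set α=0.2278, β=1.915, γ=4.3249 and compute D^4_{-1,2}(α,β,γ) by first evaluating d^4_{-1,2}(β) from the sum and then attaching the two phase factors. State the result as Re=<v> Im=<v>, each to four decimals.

Re=0.2117 Im=0.3317

D^4_{-1,2}(0.2278,1.9150,4.3249) = e^{-i·-1·0.2278}·d^4_{-1,2}(1.9150)·e^{-i·2·4.3249}. Compute d first:
c=cos(1.915000/2)=0.575566, s=sin(1.915000/2)=0.817755; N=√[6·120·720·2]=1018.233765
Admissible k: 3..5 (factorial args all ≥0)
  k=3: (−1)^0·1018.2338/(72)·0.5756^5·0.8178^3 = +0.488496
  k=4: (−1)^1·1018.2338/(48)·0.5756^3·0.8178^5 = -1.479138
  k=5: (−1)^2·1018.2338/(240)·0.5756^1·0.8178^7 = +0.597166
d^4_{-1,2}(1.9150) = +0.488496 -1.479138 +0.597166 = -0.393476
D = (+0.974166+0.225835i)·(-0.393476)·(-0.714436-0.699700i) = +0.211675+0.331688i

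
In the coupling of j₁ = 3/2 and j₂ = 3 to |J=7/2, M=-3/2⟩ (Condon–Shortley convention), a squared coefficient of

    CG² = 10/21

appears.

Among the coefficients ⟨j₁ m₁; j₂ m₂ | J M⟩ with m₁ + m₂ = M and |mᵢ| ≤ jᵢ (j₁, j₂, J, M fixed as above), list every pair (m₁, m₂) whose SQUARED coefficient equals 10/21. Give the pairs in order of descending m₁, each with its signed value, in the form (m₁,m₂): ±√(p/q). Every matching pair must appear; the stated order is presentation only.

(-3/2,0): −√(10/21)

Admissible pairs with m₁+m₂ = M = -3/2: (-3/2,0), (-1/2,-1), (1/2,-2), (3/2,-3)
  (m₁,m₂)=(3/2,-3): CG² = 2/21, CG = +√(2/21)
  (m₁,m₂)=(1/2,-2): CG² = 3/7, CG = +√(3/7)
  (m₁,m₂)=(-1/2,-1): CG² = 0/1, CG = 0
  (m₁,m₂)=(-3/2,0): CG² = 10/21, CG = −√(10/21)   ← matches the target
Pairs with CG² = 10/21: (-3/2,0): −√(10/21)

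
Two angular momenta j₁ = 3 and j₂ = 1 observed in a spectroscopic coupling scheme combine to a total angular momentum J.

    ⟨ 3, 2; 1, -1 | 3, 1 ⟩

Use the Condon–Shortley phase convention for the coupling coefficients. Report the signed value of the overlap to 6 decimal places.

√[7·1!5!1!/8! · 5!1!0!2!4!2!] = √(240)
  +(−1)^0/∏(0,1,1,0,4,1)! = 1/24  (running 1/24)
⟨..|..⟩ = √(240)·(1/24) = +0.645497

+0.645497  (= +√(5/12))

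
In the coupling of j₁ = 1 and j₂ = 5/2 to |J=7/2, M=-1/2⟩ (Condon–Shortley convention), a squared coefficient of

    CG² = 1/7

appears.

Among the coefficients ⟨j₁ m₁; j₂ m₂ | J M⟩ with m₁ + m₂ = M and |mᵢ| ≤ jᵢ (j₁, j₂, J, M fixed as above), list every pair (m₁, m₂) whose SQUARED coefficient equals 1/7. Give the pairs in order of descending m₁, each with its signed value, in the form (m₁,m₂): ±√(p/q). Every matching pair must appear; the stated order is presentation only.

(1,-3/2): +√(1/7)

Admissible pairs with m₁+m₂ = M = -1/2: (-1,1/2), (0,-1/2), (1,-3/2)
  (m₁,m₂)=(1,-3/2): CG² = 1/7, CG = +√(1/7)   ← matches the target
  (m₁,m₂)=(0,-1/2): CG² = 4/7, CG = +√(4/7)
  (m₁,m₂)=(-1,1/2): CG² = 2/7, CG = +√(2/7)
Pairs with CG² = 1/7: (1,-3/2): +√(1/7)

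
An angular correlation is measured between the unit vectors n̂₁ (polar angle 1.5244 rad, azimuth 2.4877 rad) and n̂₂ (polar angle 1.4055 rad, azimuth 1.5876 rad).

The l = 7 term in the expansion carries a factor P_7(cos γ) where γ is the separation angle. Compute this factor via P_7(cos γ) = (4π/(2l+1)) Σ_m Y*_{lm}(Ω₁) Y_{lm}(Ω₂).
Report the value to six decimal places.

Summing Y*_{l m}(θ₁,φ₁)·Y_{l m}(θ₂,φ₂) over m ∈ [−7, 7]; prefactor 4π/(2·7+1) = 0.837758:
  [-7]  conj(Y_{7,-7})(Ω₁) = (0.066864, -0.491760) ; Y_{7,-7}(Ω₂) = (0.053307, 0.451098) ; Δ = (0.225396, 0.003948)
  [-6]  conj(Y_{7,-6})(Ω₁) = (-0.061185, 0.060742) ; Y_{7,-6}(Ω₂) = (-0.282084, 0.028537) ; Δ = (0.015526, -0.018881)
  [-5]  conj(Y_{7,-5})(Ω₁) = (-0.351857, 0.045239) ; Y_{7,-5}(Ω₂) = (0.018631, 0.221227) ; Δ = (-0.016564, -0.076997)
  [-4]  conj(Y_{7,-4})(Ω₁) = (0.087105, 0.050572) ; Y_{7,-4}(Ω₂) = (-0.301991, 0.020329) ; Δ = (-0.027333, -0.013502)
  [-3]  conj(Y_{7,-3})(Ω₁) = (0.120110, 0.291468) ; Y_{7,-3}(Ω₂) = (0.007051, 0.139743) ; Δ = (-0.039884, 0.018839)
  [-2]  conj(Y_{7,-2})(Ω₁) = (0.027794, -0.103229) ; Y_{7,-2}(Ω₂) = (-0.303568, 0.010206) ; Δ = (-0.007384, 0.031621)
  [-1]  conj(Y_{7,-1})(Ω₁) = (0.238628, -0.182876) ; Y_{7,-1}(Ω₂) = (0.001799, 0.107042) ; Δ = (0.020005, 0.025214)
  [+0]  conj(Y_{7,0})(Ω₁) = (-0.108709, -0.000000) ; Y_{7,0}(Ω₂) = (-0.303040, 0.000000) ; Δ = (0.032943, 0.000000)
  [+1]  conj(Y_{7,1})(Ω₁) = (-0.238628, -0.182876) ; Y_{7,1}(Ω₂) = (-0.001799, 0.107042) ; Δ = (0.020005, -0.025214)
  [+2]  conj(Y_{7,2})(Ω₁) = (0.027794, 0.103229) ; Y_{7,2}(Ω₂) = (-0.303568, -0.010206) ; Δ = (-0.007384, -0.031621)
  [+3]  conj(Y_{7,3})(Ω₁) = (-0.120110, 0.291468) ; Y_{7,3}(Ω₂) = (-0.007051, 0.139743) ; Δ = (-0.039884, -0.018839)
  [+4]  conj(Y_{7,4})(Ω₁) = (0.087105, -0.050572) ; Y_{7,4}(Ω₂) = (-0.301991, -0.020329) ; Δ = (-0.027333, 0.013502)
  [+5]  conj(Y_{7,5})(Ω₁) = (0.351857, 0.045239) ; Y_{7,5}(Ω₂) = (-0.018631, 0.221227) ; Δ = (-0.016564, 0.076997)
  [+6]  conj(Y_{7,6})(Ω₁) = (-0.061185, -0.060742) ; Y_{7,6}(Ω₂) = (-0.282084, -0.028537) ; Δ = (0.015526, 0.018881)
  [+7]  conj(Y_{7,7})(Ω₁) = (-0.066864, -0.491760) ; Y_{7,7}(Ω₂) = (-0.053307, 0.451098) ; Δ = (0.225396, -0.003948)
Accumulated sum (0.372469, 0.000000); after 4π/(2l+1) scaling, (0.312039, 0.000000) ⇒ P_7 = 0.312039

0.312039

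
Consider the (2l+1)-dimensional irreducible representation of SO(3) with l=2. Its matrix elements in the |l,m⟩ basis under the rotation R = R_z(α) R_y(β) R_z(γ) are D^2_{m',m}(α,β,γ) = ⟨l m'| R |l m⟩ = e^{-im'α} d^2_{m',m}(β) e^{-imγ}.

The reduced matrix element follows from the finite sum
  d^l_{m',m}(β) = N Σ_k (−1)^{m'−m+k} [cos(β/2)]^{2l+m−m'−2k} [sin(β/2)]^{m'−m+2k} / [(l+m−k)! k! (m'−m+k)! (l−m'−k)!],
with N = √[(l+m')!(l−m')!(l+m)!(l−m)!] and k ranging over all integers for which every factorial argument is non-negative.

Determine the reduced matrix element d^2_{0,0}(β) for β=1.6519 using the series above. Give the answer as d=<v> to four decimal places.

d^2_{0,0}(β=1.6519) via the finite sum:
With c≡cos(β/2)=0.677859 and s≡sin(β/2)=0.735192, N=[2·2·2·2]^{1/2}=4.000000
k∈{0,1,2} keeps every argument non-negative
  k=0: (−1)^0·4.0000/(4)·0.6779^4·0.7352^0 = +0.211133
  k=1: (−1)^1·4.0000/(1)·0.6779^2·0.7352^2 = -0.993437
  k=2: (−1)^2·4.0000/(4)·0.6779^0·0.7352^4 = +0.292148
d^2_{0,0}(1.6519) = +0.211133 -0.993437 +0.292148 = -0.490155

d=-0.4902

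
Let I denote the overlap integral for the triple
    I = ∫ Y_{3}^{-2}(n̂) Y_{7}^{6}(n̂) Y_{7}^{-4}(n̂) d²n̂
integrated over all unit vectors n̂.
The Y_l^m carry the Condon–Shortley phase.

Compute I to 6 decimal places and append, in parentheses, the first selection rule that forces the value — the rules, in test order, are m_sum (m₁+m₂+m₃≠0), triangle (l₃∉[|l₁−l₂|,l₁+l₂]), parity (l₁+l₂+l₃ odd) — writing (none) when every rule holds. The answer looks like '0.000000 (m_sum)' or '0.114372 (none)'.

0.000000 (parity)

Σlᵢ=17 odd — θ-integrand is odd under cosθ→−cosθ; I=0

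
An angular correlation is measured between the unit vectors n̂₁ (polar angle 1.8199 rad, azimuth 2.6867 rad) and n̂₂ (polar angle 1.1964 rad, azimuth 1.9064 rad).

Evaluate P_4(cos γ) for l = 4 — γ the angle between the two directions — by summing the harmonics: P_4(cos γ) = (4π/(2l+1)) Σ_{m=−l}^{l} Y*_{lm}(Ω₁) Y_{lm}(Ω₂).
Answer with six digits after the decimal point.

Expand P_4 via completeness: Σ_{m} conj(Y_{4,m}) at Ω₁ times Y_{4,m} at Ω₂ —
  m=-4: Y*=-0.096116-0.378356i  Y=+0.075183-0.323453i  product -0.129607+0.002643i
  m=-3: Y*=+0.057485-0.274935i  Y=+0.311904+0.197284i  product +0.072170-0.074412i
  m=-2: Y*=-0.110822+0.142494i  Y=+0.014475-0.011496i  product +0.000034+0.003337i
  m=-1: Y*=-0.261415+0.127859i  Y=+0.109449+0.313788i  product -0.068732-0.068035i
  m=+0: Y*=+0.138146-0.000000i  Y=-0.040861+0.000000i  product -0.005645+0.000000i
  m=+1: Y*=+0.261415+0.127859i  Y=-0.109449+0.313788i  product -0.068732+0.068035i
  m=+2: Y*=-0.110822-0.142494i  Y=+0.014475+0.011496i  product +0.000034-0.003337i
  m=+3: Y*=-0.057485-0.274935i  Y=-0.311904+0.197284i  product +0.072170+0.074412i
  m=+4: Y*=-0.096116+0.378356i  Y=+0.075183+0.323453i  product -0.129607-0.002643i
Σ over m = -0.257914+0.000000i; ×(4π/9) → -0.360116+0.000000i. Real part: -0.360116

-0.360116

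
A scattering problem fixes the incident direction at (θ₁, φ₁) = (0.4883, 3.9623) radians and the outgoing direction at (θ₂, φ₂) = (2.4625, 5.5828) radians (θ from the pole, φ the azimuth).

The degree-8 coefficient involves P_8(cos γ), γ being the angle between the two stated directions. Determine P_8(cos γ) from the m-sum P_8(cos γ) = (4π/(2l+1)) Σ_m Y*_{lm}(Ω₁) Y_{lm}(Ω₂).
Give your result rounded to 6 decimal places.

0.304761

Expand P_8 via completeness: Σ_{m} conj(Y_{8,m}) at Ω₁ times Y_{8,m} at Ω₂ —
  term(m=-8) = (0.000014, -0.000006)   from Y*(Ω₁)=(0.001161, 0.000337), Y(Ω₂)=(0.009706, -0.007850)
  term(m=-7) = (-0.000192, -0.000530)   from Y*(Ω₁)=(-0.007818, 0.004667), Y(Ω₂)=(-0.011702, 0.060746)
  term(m=-6) = (-0.007664, 0.002356)   from Y*(Ω₁)=(0.009027, -0.041968), Y(Ω₂)=(-0.091196, -0.163007)
  term(m=-5) = (0.013134, 0.051757)   from Y*(Ω₁)=(0.081179, 0.116433), Y(Ω₂)=(0.352041, 0.132643)
  term(m=-4) = (0.155704, -0.031371)   from Y*(Ω₁)=(-0.328656, -0.046729), Y(Ω₂)=(-0.451071, 0.159586)
  term(m=-3) = (-0.019978, -0.132984)   from Y*(Ω₁)=(0.399280, -0.322533), Y(Ω₂)=(0.132529, -0.226005)
  term(m=-2) = (0.085540, -0.008531)   from Y*(Ω₁)=(-0.028020, 0.396118), Y(Ω₂)=(-0.036630, -0.213356)
  term(m=-1) = (0.002680, 0.053881)   from Y*(Ω₁)=(0.096117, 0.103156), Y(Ω₂)=(0.292551, 0.246605)
  term(m=+0) = (-0.046192, -0.000000)   from Y*(Ω₁)=(-0.454114, -0.000000), Y(Ω₂)=(0.101718, 0.000000)
  term(m=+1) = (0.002680, -0.053881)   from Y*(Ω₁)=(-0.096117, 0.103156), Y(Ω₂)=(-0.292551, 0.246605)
  term(m=+2) = (0.085540, 0.008531)   from Y*(Ω₁)=(-0.028020, -0.396118), Y(Ω₂)=(-0.036630, 0.213356)
  term(m=+3) = (-0.019978, 0.132984)   from Y*(Ω₁)=(-0.399280, -0.322533), Y(Ω₂)=(-0.132529, -0.226005)
  term(m=+4) = (0.155704, 0.031371)   from Y*(Ω₁)=(-0.328656, 0.046729), Y(Ω₂)=(-0.451071, -0.159586)
  term(m=+5) = (0.013134, -0.051757)   from Y*(Ω₁)=(-0.081179, 0.116433), Y(Ω₂)=(-0.352041, 0.132643)
  term(m=+6) = (-0.007664, -0.002356)   from Y*(Ω₁)=(0.009027, 0.041968), Y(Ω₂)=(-0.091196, 0.163007)
  term(m=+7) = (-0.000192, 0.000530)   from Y*(Ω₁)=(0.007818, 0.004667), Y(Ω₂)=(0.011702, 0.060746)
  term(m=+8) = (0.000014, 0.000006)   from Y*(Ω₁)=(0.001161, -0.000337), Y(Ω₂)=(0.009706, 0.007850)
Σ over m = (0.412286, -0.000000); ×(4π/17) → (0.304761, -0.000000). Real part: 0.304761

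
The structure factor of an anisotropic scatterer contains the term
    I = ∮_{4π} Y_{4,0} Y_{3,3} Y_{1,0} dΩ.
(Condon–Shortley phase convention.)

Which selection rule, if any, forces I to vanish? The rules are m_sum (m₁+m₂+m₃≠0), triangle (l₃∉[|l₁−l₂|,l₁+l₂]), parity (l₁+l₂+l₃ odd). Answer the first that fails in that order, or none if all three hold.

m₁+m₂+m₃ = 0 + 3 + 0 = 3  ✗
triangle: |4−3|=1 ≤ l₃=1 ≤ 4+3=7
parity: l₁+l₂+l₃ = 8 is even

m_sum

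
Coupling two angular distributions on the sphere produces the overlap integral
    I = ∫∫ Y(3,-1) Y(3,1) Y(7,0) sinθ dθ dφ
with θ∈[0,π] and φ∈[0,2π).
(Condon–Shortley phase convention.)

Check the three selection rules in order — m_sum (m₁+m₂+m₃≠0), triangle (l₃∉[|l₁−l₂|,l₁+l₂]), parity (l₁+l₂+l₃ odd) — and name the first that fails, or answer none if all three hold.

azimuthal sum: -1 + 1 + 0 = 0  ✓
l₃ must lie in [0,6]; have l₃=7  ✗
L = 3 + 3 + 7 = 13 (odd)

triangle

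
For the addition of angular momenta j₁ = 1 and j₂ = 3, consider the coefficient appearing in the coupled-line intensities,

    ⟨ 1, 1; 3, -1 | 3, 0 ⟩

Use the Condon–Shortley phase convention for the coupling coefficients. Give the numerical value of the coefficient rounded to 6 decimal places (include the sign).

j₁+j₂−J=1  J+j₁−j₂=1  J−j₁+j₂=5  j₁+j₂+J+1=8
(j₁±m₁, j₂±m₂, J±M) = (2,0,2,4,3,3)
P² = 72
sum k=0..0:
  [0] +1/12 = 1/12
S = 1/12
C² = P²·S² = 1/2 ; C = +0.707107

+0.707107  (= +√(1/2))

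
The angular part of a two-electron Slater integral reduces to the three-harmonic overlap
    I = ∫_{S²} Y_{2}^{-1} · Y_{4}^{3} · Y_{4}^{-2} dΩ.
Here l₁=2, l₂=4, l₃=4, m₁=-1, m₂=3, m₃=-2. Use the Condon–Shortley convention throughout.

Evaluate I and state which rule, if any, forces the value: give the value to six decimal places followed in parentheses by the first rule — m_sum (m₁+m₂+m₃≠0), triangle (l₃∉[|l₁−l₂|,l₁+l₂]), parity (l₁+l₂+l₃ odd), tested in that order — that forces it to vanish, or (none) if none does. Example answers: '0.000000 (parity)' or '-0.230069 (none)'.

-0.187702 (none)

Rules hold: Σm=0, L=10 even, 2≤4≤6.
N = 5·9·9 = 405
Δ = 2!·2!·6!/11! = 1/13860
Racah Σ t=0..2: t=0:+1/192 t=1:−1/36 t=2:+1/192 = -5/288
⇒ 3j(2 4 4; 0 0 0)² = 20/693, sgn -1
Racah Σ t=1..2: t=1:−1/1440 t=2:+1/240 = 1/288
⇒ 3j(2 4 4; -1 3 -2)² = 5/132, sgn +1
4πI² = N·(3j₀)²·(3jₘ)² = 375/847
I = -1·√(0.442739/4π) = -0.18770204
No selection rule forces the value: the integral is nonzero (none).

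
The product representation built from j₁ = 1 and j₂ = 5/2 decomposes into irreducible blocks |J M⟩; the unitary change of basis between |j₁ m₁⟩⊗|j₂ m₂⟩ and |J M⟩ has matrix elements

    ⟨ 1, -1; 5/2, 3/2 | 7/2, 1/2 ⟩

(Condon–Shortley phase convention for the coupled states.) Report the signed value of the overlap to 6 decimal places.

+√(1/7) = +0.377964

triangle: 0!×2!×5!/8! = 240/40320
(j±m)!: 0!×2!×4!×1!×4!×3! = 6912
prefactor² = (2J+1)×Δ×N² = 2304/7
  k=0: +1/(0!×0!×2!×4!×0!×1!) = 1/48
Σ = 1/48  ⇒  CG² = 2304/7×(1/48)² = 1/7
CG = +√(1/7) = +0.377964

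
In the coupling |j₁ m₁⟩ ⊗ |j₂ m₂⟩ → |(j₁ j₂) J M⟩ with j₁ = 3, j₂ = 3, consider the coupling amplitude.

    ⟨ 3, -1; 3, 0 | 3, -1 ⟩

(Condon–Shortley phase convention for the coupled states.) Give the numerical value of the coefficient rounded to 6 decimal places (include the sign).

triangle: 3!·3!·3!/10! = 216/3628800
(j±m)!: 2!·4!·3!·3!·2!·4! = 82944
prefactor² = (2J+1)·Δ·N² = 864/25
  k=1: −1/(1!·2!·3!·2!·0!·1!) = -1/24
  k=2: +1/(2!·1!·2!·1!·1!·2!) = 1/8
  k=3: −1/(3!·0!·1!·0!·2!·3!) = -1/72
Σ = 5/72  ⇒  CG² = 864/25·(5/72)² = 1/6
CG = +√(1/6) = +0.408248

+0.408248  (= +√(1/6))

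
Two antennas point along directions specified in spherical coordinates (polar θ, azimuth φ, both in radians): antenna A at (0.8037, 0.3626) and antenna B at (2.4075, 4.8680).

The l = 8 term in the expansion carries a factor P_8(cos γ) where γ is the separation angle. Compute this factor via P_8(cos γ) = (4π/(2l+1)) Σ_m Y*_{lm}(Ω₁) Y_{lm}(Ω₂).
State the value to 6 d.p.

Summing Y*_{l m}(θ₁,φ₁)·Y_{l m}(θ₂,φ₂) over m ∈ [−8, 8]; prefactor 4π/(2·8+1) = 0.739198:
  term(m=-8) = -0.000066+0.000775i   from Y*(Ω₁)=-0.036122+0.008870i, Y(Ω₂)=+0.006694-0.019808i
  term(m=-7) = -0.013196+0.001616i   from Y*(Ω₁)=-0.118104+0.081389i, Y(Ω₂)=+0.082148+0.042926i
  term(m=-6) = -0.026059-0.076361i   from Y*(Ω₁)=-0.185520+0.268398i, Y(Ω₂)=-0.147112+0.198775i
  term(m=-5) = +0.170176-0.101051i   from Y*(Ω₁)=-0.110616+0.447740i, Y(Ω₂)=-0.301206-0.305663i
  term(m=-4) = +0.095637+0.104145i   from Y*(Ω₁)=+0.038836+0.321010i, Y(Ω₂)=+0.355271-0.254944i
  term(m=-3) = +0.006312-0.008824i   from Y*(Ω₁)=-0.049883-0.095119i, Y(Ω₂)=+0.045462+0.090204i
  term(m=-2) = -0.117748-0.051735i   from Y*(Ω₁)=-0.287953-0.255216i, Y(Ω₂)=+0.318194-0.102355i
  term(m=-1) = +0.004131-0.019674i   from Y*(Ω₁)=-0.068303-0.025912i, Y(Ω₂)=+0.042650+0.271862i
  term(m=+0) = +0.093489+0.000000i   from Y*(Ω₁)=+0.362794-0.000000i, Y(Ω₂)=+0.257692+0.000000i
  term(m=+1) = +0.004131+0.019674i   from Y*(Ω₁)=+0.068303-0.025912i, Y(Ω₂)=-0.042650+0.271862i
  term(m=+2) = -0.117748+0.051735i   from Y*(Ω₁)=-0.287953+0.255216i, Y(Ω₂)=+0.318194+0.102355i
  term(m=+3) = +0.006312+0.008824i   from Y*(Ω₁)=+0.049883-0.095119i, Y(Ω₂)=-0.045462+0.090204i
  term(m=+4) = +0.095637-0.104145i   from Y*(Ω₁)=+0.038836-0.321010i, Y(Ω₂)=+0.355271+0.254944i
  term(m=+5) = +0.170176+0.101051i   from Y*(Ω₁)=+0.110616+0.447740i, Y(Ω₂)=+0.301206-0.305663i
  term(m=+6) = -0.026059+0.076361i   from Y*(Ω₁)=-0.185520-0.268398i, Y(Ω₂)=-0.147112-0.198775i
  term(m=+7) = -0.013196-0.001616i   from Y*(Ω₁)=+0.118104+0.081389i, Y(Ω₂)=-0.082148+0.042926i
  term(m=+8) = -0.000066-0.000775i   from Y*(Ω₁)=-0.036122-0.008870i, Y(Ω₂)=+0.006694+0.019808i
Total Σ_m = +0.331866+0.000000i. Multiply by 0.739198: +0.245315+0.000000i. P_8(cos γ) = 0.245315

0.245315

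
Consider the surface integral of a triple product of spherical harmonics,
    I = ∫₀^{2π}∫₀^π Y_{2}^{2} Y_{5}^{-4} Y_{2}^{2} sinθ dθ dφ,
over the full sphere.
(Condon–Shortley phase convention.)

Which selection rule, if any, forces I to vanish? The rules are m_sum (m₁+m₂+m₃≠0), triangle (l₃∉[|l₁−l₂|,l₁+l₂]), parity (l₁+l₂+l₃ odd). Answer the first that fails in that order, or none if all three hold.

triangle

azimuthal sum: 2 − 4 + 2 = 0  ✓
l₃ must lie in [3,7]; have l₃=2  ✗
L = 2 + 5 + 2 = 9 (odd)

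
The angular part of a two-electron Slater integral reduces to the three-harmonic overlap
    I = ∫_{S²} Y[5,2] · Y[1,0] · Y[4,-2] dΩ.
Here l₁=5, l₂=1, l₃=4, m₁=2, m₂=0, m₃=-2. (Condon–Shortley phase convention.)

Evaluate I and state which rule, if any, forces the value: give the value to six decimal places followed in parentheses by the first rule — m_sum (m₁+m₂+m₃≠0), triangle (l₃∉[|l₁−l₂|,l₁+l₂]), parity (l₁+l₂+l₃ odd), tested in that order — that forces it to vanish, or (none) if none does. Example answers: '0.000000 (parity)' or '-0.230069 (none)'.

Rules hold: Σm=0, L=10 even, 4≤4≤6.
N = 11·3·9 = 297
Δ = 2!·8!·0!/11! = 1/495
Racah Σ t=1..1: t=1:−1/576 = -1/576
⇒ 3j(5 1 4; 0 0 0)² = 5/99, sgn -1
Racah Σ t=1..1: t=1:−1/1440 = -1/1440
⇒ 3j(5 1 4; 2 0 -2)² = 7/165, sgn -1
4πI² = N·(3j₀)²·(3jₘ)² = 7/11
I = +1·√(0.636364/4π) = 0.22503380
No selection rule forces the value: the integral is nonzero (none).

0.225034 (none)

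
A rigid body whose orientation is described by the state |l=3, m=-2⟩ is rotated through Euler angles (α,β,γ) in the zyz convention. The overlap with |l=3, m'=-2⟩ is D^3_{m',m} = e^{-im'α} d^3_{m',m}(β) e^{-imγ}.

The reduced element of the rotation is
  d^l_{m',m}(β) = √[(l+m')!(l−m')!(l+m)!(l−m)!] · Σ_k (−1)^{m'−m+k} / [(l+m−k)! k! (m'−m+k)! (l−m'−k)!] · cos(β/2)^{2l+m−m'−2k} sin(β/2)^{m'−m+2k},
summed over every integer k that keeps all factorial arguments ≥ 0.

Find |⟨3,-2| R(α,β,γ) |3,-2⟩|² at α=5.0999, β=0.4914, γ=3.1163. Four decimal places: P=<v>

Split into d^3_{-2,-2}(β=0.4914) × two z-phases.
With c≡cos(β/2)=0.969967 and s≡sin(β/2)=0.243235, N=[1·120·1·120]^{1/2}=120.000000
The bounds max(0,m−m')=0 and min(l+m,l−m')=1 give 2 terms
  k=0: (−1)^0·120.0000/(120)·0.9700^6·0.2432^0 = +0.832804
  k=1: (−1)^1·120.0000/(24)·0.9700^4·0.2432^2 = -0.261850
d^3_{-2,-2}(0.4914) = +0.832804 -0.261850 = +0.570954
|D^3_{-2,-2}|² = |d^3_{-2,-2}(β)|² = (+0.570954)² = 0.325988 (the z-rotation phases have unit modulus)

P=0.3260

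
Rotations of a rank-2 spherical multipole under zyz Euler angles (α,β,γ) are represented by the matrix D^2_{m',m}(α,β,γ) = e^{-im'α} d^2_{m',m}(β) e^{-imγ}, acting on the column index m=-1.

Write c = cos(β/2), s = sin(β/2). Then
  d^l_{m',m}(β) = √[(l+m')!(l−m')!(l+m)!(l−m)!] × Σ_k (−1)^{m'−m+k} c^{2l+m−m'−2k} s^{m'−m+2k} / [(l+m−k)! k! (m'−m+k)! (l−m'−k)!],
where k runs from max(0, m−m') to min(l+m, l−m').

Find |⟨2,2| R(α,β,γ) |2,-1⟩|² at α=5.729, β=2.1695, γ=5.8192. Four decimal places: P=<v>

P=0.4171

D^2_{2,-1}(5.7290,2.1695,5.8192) = e^{-i·2·5.7290}·d^2_{2,-1}(2.1695)·e^{-i·-1·5.8192}. Compute d first:
c=cos(2.169500/2)=0.467134, s=sin(2.169500/2)=0.884187; N=√[24·1·1·6]=12.000000
The bounds max(0,m−m')=0 and min(l+m,l−m')=0 give 1 term
  k=0: (−1)^3·12.0000/(6)·0.4671^1·0.8842^3 = -0.645808
d^2_{2,-1}(2.1695) = -0.645808
|D^2_{2,-1}|² = |d^2_{2,-1}(β)|² = (-0.645808)² = 0.417067 (the z-rotation phases have unit modulus)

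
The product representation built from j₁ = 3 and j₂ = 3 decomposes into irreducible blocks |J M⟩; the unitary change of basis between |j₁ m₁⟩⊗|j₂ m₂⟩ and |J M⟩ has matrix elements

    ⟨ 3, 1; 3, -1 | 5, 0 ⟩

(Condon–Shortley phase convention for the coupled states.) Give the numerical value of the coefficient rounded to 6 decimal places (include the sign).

+0.545545

triangle: 1!×5!×5!/12! = 14400/479001600
(j±m)!: 4!×2!×2!×4!×5!×5! = 33177600
prefactor² = (2J+1)×Δ×N² = 76800/7
  k=0: +1/(0!×1!×2!×2!×3!×3!) = 1/144
  k=1: −1/(1!×0!×1!×1!×4!×4!) = -1/576
Σ = 1/192  ⇒  CG² = 76800/7×(1/192)² = 25/84
CG = +√(25/84) = +0.545545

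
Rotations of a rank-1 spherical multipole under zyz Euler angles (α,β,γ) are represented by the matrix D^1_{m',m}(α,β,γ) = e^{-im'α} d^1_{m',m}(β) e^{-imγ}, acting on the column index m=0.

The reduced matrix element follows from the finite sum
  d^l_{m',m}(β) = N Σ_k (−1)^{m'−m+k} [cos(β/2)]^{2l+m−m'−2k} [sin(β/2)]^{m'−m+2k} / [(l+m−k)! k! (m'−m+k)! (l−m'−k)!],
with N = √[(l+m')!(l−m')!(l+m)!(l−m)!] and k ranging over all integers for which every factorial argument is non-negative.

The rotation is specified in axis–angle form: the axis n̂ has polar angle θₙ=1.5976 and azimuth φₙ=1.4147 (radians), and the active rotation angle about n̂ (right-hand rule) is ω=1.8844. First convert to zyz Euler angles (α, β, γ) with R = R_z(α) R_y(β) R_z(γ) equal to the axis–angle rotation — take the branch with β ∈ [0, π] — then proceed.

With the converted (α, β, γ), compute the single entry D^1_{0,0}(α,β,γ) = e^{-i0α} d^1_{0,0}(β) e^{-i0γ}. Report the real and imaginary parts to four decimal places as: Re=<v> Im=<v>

Re=-0.3075 Im=0.0000

Axis–angle → zyz. n̂ = (sinθₙcosφₙ, sinθₙsinφₙ, cosθₙ) = (+0.155407, +0.987487, -0.026800), ω = 1.8844.
R = I cosω + sinω [n̂]ₓ + (1−cosω) n̂n̂ᵀ gives
  R = [-0.276887, +0.226298, +0.933875; +0.175311, +0.967458, -0.182457; -0.944775, +0.113199, -0.307549]
β = atan2(√(R₁₃²+R₂₃²), R₃₃) = 1.883412; α = atan2(R₂₃, R₁₃) mod 2π = 6.090240; γ = atan2(R₃₂, −R₃₁) mod 2π = 0.119247
First d^1_{0,0}(β=1.8834), then the phase factors e^{-i(0)α} and e^{-i(0)γ}:
c=cos(1.883412/2)=0.588409, s=sin(1.883412/2)=0.808563; N=√[1·1·1·1]=1.000000
Admissible k: 0..1 (factorial args all ≥0)
  k=0: (−1)^0·1.0000/(1)·0.5884^2·0.8086^0 = +0.346226
  k=1: (−1)^1·1.0000/(1)·0.5884^0·0.8086^2 = -0.653774
d^1_{0,0}(1.8834) = +0.346226 -0.653774 = -0.307549
D = (+1.000000+0.000000i)·(-0.307549)·(+1.000000+0.000000i) = -0.307549+0.000000i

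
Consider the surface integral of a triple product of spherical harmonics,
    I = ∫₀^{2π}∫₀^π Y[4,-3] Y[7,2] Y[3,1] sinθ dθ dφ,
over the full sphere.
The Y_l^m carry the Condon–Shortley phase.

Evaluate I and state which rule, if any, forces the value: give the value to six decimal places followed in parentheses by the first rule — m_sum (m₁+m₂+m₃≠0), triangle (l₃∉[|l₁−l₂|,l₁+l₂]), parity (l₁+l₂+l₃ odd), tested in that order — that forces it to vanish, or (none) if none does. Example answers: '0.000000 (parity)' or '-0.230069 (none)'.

Checks pass: Σm=0; 14 even; l₃=3∈[3,11].
(2·4+1)(2·7+1)(2·3+1) = 945
Δ: 8! 0! 6! / 15! → 1/45045
sum: t=4:+1/20736 = 1/20736
3j²(4 7 3; 0 0 0) = Δ·Π!·Σ² = 35/1287  (sign -1)
sum: t=7:−1/241920 = -1/241920
3j²(4 7 3; -3 2 1) = Δ·Π!·Σ² = 4/1001  (sign -1)
combine: 4πI² = 945·35/1287·4/1001 = 2100/20449
take √, sign +1: I = 0.09040005
No selection rule forces the value: the integral is nonzero (none).

0.090400 (none)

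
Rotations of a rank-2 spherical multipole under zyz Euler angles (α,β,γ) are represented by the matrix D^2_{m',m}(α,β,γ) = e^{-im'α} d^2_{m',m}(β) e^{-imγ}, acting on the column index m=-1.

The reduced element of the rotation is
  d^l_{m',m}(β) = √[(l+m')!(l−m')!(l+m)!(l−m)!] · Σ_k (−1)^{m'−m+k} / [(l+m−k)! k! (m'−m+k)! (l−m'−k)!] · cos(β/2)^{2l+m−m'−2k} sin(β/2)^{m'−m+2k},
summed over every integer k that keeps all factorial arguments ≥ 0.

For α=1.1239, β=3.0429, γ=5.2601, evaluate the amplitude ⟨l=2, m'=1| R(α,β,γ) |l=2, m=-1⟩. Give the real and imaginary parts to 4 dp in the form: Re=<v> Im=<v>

Re=0.5382 Im=0.8284

First d^2_{1,-1}(β=3.0429), then the phase factors e^{-i(1)α} and e^{-i(-1)γ}:
c=cos(3.042900/2)=0.049326, s=sin(3.042900/2)=0.998783; N=√[6·1·1·6]=6.000000
k: max(0,(-1)−(1))=0 … min(2+(-1),2−(1))=1
  k=0: (−1)^2·6.0000/(2)·0.0493^2·0.9988^2 = +0.007281
  k=1: (−1)^3·6.0000/(6)·0.0493^0·0.9988^4 = -0.995140
d^2_{1,-1}(3.0429) = +0.007281 -0.995140 = -0.987858
Phases: e^{-i·(1)·1.1239}=+0.432169-0.901793i, e^{-i·(-1)·5.2601}=+0.520734-0.853719i ⇒ D=+0.538217+0.828364i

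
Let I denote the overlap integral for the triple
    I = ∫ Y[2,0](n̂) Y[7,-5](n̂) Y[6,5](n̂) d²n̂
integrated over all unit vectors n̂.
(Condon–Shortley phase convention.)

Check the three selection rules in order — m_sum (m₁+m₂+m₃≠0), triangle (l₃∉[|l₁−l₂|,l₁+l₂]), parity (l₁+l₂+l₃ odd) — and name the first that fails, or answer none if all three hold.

parity

azimuthal sum: 0 − 5 + 5 = 0  ✓
5 ≤ 6 ≤ 9 (triangle on l)  ✓
L = 2 + 7 + 6 = 15 (odd)  ✗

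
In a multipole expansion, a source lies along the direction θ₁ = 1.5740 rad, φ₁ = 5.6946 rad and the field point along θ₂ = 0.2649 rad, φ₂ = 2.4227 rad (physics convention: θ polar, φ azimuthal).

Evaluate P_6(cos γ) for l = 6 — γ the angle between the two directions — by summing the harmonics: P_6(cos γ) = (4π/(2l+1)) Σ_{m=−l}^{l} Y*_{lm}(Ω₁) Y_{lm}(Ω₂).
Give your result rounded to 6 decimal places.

Addition theorem: P_6(cos γ) = (4π/13) Σ_m Y*_{lm}(Ω₁) Y_{lm}(Ω₂), m = −6…6:
  m=-6: (-0.446810, 0.183621) × (-0.000060, -0.000143) = (0.000053, 0.000053)  (running Σ = (0.000053, 0.000053))
  m=-5: (0.005256, 0.001058) × (0.001786, 0.000869) = (0.000008, 0.000006)  (running Σ = (0.000062, 0.000059))
  m=-4: (0.251781, 0.252716) × (-0.014954, 0.004075) = (-0.004795, -0.002753)  (running Σ = (-0.004733, -0.002694))
  m=-3: (-0.001213, -0.006142) × (0.045203, -0.068117) = (-0.000473, -0.000195)  (running Σ = (-0.005206, -0.002889))
  m=-2: (0.124893, -0.300729) × (0.038089, 0.284672) = (0.090366, 0.024099)  (running Σ = (0.085160, 0.021210))
  m=-1: (-0.005488, 0.003664) × (-0.445537, -0.389894) = (0.003874, 0.000508)  (running Σ = (0.089033, 0.021718))
  m=0: (-0.317778, -0.000000) × (0.393235, 0.000000) = (-0.124961, -0.000000)  (running Σ = (-0.035928, 0.021718))
  m=1: (0.005488, 0.003664) × (0.445537, -0.389894) = (0.003874, -0.000508)  (running Σ = (-0.032054, 0.021210))
  m=2: (0.124893, 0.300729) × (0.038089, -0.284672) = (0.090366, -0.024099)  (running Σ = (0.058312, -0.002889))
  m=3: (0.001213, -0.006142) × (-0.045203, -0.068117) = (-0.000473, 0.000195)  (running Σ = (0.057839, -0.002694))
  m=4: (0.251781, -0.252716) × (-0.014954, -0.004075) = (-0.004795, 0.002753)  (running Σ = (0.053044, 0.000059))
  m=5: (-0.005256, 0.001058) × (-0.001786, 0.000869) = (0.000008, -0.000006)  (running Σ = (0.053052, 0.000053))
  m=6: (-0.446810, -0.183621) × (-0.000060, 0.000143) = (0.000053, -0.000053)  (running Σ = (0.053106, 0.000000))
Total Σ_m = (0.053106, 0.000000). Multiply by 0.966644: (0.051334, 0.000000). P_6(cos γ) = 0.051334

0.051334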